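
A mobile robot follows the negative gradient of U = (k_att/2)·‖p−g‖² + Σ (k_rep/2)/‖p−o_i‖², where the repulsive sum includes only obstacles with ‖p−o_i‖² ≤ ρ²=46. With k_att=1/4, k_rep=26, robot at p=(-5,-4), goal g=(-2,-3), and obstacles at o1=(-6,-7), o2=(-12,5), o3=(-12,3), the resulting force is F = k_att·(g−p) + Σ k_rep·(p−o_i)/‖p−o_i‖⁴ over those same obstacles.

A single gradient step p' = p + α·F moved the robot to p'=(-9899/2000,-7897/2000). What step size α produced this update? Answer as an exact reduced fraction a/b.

F_att = 1/4·(g−p) = 1/4·(3,1) = (0.7500,0.2500)
o1: d²=10 ≤ ρ²=46; F_rep = 26·(1,3)/10² = (0.2600,0.7800)
o2: d²=130 > ρ²=46 → inactive
o3: d²=98 > ρ²=46 → inactive
F = F_att + ΣF_rep = (1.0100,1.0300)
Δp = p'−p = (0.0505,0.0515); α = Δx/Fx = (101/2000) / (101/100) = 1/20
check: Δy/Fy = (103/2000) / (103/100) = 1/20 ✓

α = 1/20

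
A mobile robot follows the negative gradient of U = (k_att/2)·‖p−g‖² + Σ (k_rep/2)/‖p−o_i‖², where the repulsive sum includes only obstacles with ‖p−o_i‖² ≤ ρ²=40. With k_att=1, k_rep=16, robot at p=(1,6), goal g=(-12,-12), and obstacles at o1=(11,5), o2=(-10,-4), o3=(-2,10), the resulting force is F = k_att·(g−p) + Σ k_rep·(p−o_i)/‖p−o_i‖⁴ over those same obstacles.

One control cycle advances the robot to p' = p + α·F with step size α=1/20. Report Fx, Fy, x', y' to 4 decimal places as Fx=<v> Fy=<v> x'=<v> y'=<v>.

F_att = 1·(g−p) = 1·(-13,-18) = (-13.0000,-18.0000)
o1: d²=101 > ρ²=40 → inactive
o2: d²=221 > ρ²=40 → inactive
o3: d²=25 ≤ ρ²=40; F_rep = 16·(3,-4)/25² = (0.0768,-0.1024)
F = F_att + ΣF_rep = (-12.9232,-18.1024)
p' = p + 1/20·F = (0.3538,5.0949)

Fx=-12.9232 Fy=-18.1024 x'=0.3538 y'=5.0949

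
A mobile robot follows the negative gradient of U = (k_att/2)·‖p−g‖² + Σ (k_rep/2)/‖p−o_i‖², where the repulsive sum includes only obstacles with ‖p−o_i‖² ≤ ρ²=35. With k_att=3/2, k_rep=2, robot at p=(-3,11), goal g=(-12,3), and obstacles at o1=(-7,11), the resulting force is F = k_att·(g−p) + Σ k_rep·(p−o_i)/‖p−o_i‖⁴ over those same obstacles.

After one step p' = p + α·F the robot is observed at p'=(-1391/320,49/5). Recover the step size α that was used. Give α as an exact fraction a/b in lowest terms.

α = 1/10

F_att = 3/2·(g−p) = 3/2·(-9,-8) = (-13.5000,-12.0000)
o1: d²=16 ≤ ρ²=35; F_rep = 2·(4,0)/16² = (0.0312,0.0000)
F = F_att + ΣF_rep = (-13.4688,-12.0000)
Δp = p'−p = (-1.3469,-1.2000); α = Δx/Fx = (-431/320) / (-431/32) = 1/10
check: Δy/Fy = (-6/5) / (-12) = 1/10 ✓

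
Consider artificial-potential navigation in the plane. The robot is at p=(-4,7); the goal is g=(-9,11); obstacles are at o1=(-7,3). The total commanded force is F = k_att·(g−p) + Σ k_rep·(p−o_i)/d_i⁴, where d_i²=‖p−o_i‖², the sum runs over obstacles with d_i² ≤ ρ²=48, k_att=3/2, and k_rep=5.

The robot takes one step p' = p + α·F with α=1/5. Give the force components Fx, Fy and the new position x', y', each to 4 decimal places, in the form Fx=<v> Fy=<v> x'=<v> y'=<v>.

Fx=-7.4760 Fy=6.0320 x'=-5.4952 y'=8.2064

F_att = 3/2·(g−p) = 3/2·(-5,4) = (-7.5000,6.0000)
o1: d²=25 ≤ ρ²=48; F_rep = 5·(3,4)/25² = (0.0240,0.0320)
F = F_att + ΣF_rep = (-7.4760,6.0320)
p' = p + 1/5·F = (-5.4952,8.2064)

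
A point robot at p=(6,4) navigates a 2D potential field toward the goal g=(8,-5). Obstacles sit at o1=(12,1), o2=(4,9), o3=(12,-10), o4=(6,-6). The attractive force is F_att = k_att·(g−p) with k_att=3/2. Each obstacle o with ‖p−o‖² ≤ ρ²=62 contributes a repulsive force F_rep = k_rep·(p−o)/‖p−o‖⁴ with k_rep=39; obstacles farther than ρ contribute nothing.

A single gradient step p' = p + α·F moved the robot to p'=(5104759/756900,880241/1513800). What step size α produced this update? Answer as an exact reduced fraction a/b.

F_att = 3/2·(g−p) = 3/2·(2,-9) = (3.0000,-13.5000)
o1: d²=45 ≤ ρ²=62; F_rep = 39·(-6,3)/45² = (-0.1156,0.0578)
o2: d²=29 ≤ ρ²=62; F_rep = 39·(2,-5)/29² = (0.0927,-0.2319)
o3: d²=232 > ρ²=62 → inactive
o4: d²=100 > ρ²=62 → inactive
F = F_att + ΣF_rep = (2.9772,-13.6741)
Δp = p'−p = (0.7443,-3.4185); α = Δx/Fx = (563359/756900) / (563359/189225) = 1/4
check: Δy/Fy = (-5174959/1513800) / (-5174959/378450) = 1/4 ✓

α = 1/4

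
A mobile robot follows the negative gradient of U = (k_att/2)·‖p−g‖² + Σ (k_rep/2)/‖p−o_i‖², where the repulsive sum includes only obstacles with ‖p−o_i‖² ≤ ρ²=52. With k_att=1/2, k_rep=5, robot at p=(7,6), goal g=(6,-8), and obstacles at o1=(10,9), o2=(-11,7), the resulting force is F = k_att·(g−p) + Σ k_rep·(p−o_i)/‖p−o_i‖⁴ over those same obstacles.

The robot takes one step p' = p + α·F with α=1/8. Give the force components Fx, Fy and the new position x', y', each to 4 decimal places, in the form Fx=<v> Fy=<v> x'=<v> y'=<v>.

Fx=-0.5463 Fy=-7.0463 x'=6.9317 y'=5.1192

F_att = 1/2·(g−p) = 1/2·(-1,-14) = (-0.5000,-7.0000)
o1: d²=18 ≤ ρ²=52; F_rep = 5·(-3,-3)/18² = (-0.0463,-0.0463)
o2: d²=325 > ρ²=52 → inactive
F = F_att + ΣF_rep = (-0.5463,-7.0463)
p' = p + 1/8·F = (6.9317,5.1192)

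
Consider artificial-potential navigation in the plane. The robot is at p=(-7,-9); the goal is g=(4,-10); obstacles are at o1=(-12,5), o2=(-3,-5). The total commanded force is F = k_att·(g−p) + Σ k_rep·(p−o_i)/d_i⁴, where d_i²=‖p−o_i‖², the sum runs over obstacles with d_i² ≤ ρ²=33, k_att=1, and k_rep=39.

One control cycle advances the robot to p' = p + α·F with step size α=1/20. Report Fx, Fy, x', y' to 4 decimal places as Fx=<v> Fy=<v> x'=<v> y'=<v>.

Fx=10.8477 Fy=-1.1523 x'=-6.4576 y'=-9.0576

F_att = 1·(g−p) = 1·(11,-1) = (11.0000,-1.0000)
o1: d²=221 > ρ²=33 → inactive
o2: d²=32 ≤ ρ²=33; F_rep = 39·(-4,-4)/32² = (-0.1523,-0.1523)
F = F_att + ΣF_rep = (10.8477,-1.1523)
p' = p + 1/20·F = (-6.4576,-9.0576)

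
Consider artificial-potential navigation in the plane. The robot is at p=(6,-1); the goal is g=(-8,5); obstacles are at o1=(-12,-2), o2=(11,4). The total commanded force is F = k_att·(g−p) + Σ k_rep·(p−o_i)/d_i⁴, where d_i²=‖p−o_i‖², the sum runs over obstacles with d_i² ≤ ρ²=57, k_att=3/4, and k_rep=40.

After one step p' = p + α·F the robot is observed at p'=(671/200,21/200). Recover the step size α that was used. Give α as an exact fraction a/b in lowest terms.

α = 1/4

F_att = 3/4·(g−p) = 3/4·(-14,6) = (-10.5000,4.5000)
o1: d²=325 > ρ²=57 → inactive
o2: d²=50 ≤ ρ²=57; F_rep = 40·(-5,-5)/50² = (-0.0800,-0.0800)
F = F_att + ΣF_rep = (-10.5800,4.4200)
Δp = p'−p = (-2.6450,1.1050); α = Δx/Fx = (-529/200) / (-529/50) = 1/4
check: Δy/Fy = (221/200) / (221/50) = 1/4 ✓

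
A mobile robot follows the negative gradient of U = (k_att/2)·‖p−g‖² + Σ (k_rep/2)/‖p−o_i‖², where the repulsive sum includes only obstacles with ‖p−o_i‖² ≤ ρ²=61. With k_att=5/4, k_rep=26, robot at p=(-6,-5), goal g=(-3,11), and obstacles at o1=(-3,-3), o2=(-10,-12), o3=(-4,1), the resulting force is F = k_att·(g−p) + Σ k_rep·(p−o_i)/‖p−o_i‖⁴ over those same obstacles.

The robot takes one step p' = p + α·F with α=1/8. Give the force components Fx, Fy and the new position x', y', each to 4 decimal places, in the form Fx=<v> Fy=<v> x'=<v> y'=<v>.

F_att = 5/4·(g−p) = 5/4·(3,16) = (3.7500,20.0000)
o1: d²=13 ≤ ρ²=61; F_rep = 26·(-3,-2)/13² = (-0.4615,-0.3077)
o2: d²=65 > ρ²=61 → inactive
o3: d²=40 ≤ ρ²=61; F_rep = 26·(-2,-6)/40² = (-0.0325,-0.0975)
F = F_att + ΣF_rep = (3.2560,19.5948)
p' = p + 1/8·F = (-5.5930,-2.5506)

Fx=3.2560 Fy=19.5948 x'=-5.5930 y'=-2.5506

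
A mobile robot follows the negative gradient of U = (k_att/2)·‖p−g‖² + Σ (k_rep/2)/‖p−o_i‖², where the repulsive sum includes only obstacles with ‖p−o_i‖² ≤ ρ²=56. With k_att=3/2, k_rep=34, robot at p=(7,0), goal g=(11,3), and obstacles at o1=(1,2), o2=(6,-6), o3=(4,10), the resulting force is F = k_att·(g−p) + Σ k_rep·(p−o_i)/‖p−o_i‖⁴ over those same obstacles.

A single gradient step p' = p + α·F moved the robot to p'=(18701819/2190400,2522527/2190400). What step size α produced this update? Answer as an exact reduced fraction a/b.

α = 1/4

F_att = 3/2·(g−p) = 3/2·(4,3) = (6.0000,4.5000)
o1: d²=40 ≤ ρ²=56; F_rep = 34·(6,-2)/40² = (0.1275,-0.0425)
o2: d²=37 ≤ ρ²=56; F_rep = 34·(1,6)/37² = (0.0248,0.1490)
o3: d²=109 > ρ²=56 → inactive
F = F_att + ΣF_rep = (6.1523,4.6065)
Δp = p'−p = (1.5381,1.1516); α = Δx/Fx = (3369019/2190400) / (3369019/547600) = 1/4
check: Δy/Fy = (2522527/2190400) / (2522527/547600) = 1/4 ✓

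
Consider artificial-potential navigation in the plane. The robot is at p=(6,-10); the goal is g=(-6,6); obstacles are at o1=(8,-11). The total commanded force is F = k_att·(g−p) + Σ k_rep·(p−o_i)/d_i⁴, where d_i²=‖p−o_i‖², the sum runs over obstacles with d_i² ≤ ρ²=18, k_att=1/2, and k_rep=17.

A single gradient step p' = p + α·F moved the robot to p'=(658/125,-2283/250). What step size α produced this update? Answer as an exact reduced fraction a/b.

α = 1/10

F_att = 1/2·(g−p) = 1/2·(-12,16) = (-6.0000,8.0000)
o1: d²=5 ≤ ρ²=18; F_rep = 17·(-2,1)/5² = (-1.3600,0.6800)
F = F_att + ΣF_rep = (-7.3600,8.6800)
Δp = p'−p = (-0.7360,0.8680); α = Δx/Fx = (-92/125) / (-184/25) = 1/10
check: Δy/Fy = (217/250) / (217/25) = 1/10 ✓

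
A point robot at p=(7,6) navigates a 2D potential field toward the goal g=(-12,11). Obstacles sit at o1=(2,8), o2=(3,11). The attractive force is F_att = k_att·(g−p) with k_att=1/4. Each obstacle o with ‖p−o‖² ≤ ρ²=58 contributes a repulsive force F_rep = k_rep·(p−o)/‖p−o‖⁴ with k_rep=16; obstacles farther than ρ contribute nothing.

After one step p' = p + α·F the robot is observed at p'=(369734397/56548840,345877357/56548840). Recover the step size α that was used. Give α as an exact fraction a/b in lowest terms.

F_att = 1/4·(g−p) = 1/4·(-19,5) = (-4.7500,1.2500)
o1: d²=29 ≤ ρ²=58; F_rep = 16·(5,-2)/29² = (0.0951,-0.0380)
o2: d²=41 ≤ ρ²=58; F_rep = 16·(4,-5)/41² = (0.0381,-0.0476)
F = F_att + ΣF_rep = (-4.6168,1.1644)
Δp = p'−p = (-0.4617,0.1164); α = Δx/Fx = (-26107483/56548840) / (-26107483/5654884) = 1/10
check: Δy/Fy = (6584317/56548840) / (6584317/5654884) = 1/10 ✓

α = 1/10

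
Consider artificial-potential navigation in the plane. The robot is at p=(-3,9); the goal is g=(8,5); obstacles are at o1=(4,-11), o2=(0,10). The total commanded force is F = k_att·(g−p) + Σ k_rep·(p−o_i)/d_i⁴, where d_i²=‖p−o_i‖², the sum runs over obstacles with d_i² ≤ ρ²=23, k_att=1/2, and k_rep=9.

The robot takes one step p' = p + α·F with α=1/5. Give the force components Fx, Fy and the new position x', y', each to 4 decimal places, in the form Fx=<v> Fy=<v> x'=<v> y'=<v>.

Fx=5.2300 Fy=-2.0900 x'=-1.9540 y'=8.5820

F_att = 1/2·(g−p) = 1/2·(11,-4) = (5.5000,-2.0000)
o1: d²=449 > ρ²=23 → inactive
o2: d²=10 ≤ ρ²=23; F_rep = 9·(-3,-1)/10² = (-0.2700,-0.0900)
F = F_att + ΣF_rep = (5.2300,-2.0900)
p' = p + 1/5·F = (-1.9540,8.5820)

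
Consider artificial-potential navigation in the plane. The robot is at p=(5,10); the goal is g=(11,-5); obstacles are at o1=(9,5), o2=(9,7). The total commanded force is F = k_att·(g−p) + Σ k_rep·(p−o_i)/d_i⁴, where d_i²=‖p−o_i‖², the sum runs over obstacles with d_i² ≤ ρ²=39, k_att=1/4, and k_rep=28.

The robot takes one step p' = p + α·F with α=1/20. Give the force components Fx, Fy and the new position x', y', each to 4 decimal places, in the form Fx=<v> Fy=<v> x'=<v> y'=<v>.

F_att = 1/4·(g−p) = 1/4·(6,-15) = (1.5000,-3.7500)
o1: d²=41 > ρ²=39 → inactive
o2: d²=25 ≤ ρ²=39; F_rep = 28·(-4,3)/25² = (-0.1792,0.1344)
F = F_att + ΣF_rep = (1.3208,-3.6156)
p' = p + 1/20·F = (5.0660,9.8192)

Fx=1.3208 Fy=-3.6156 x'=5.0660 y'=9.8192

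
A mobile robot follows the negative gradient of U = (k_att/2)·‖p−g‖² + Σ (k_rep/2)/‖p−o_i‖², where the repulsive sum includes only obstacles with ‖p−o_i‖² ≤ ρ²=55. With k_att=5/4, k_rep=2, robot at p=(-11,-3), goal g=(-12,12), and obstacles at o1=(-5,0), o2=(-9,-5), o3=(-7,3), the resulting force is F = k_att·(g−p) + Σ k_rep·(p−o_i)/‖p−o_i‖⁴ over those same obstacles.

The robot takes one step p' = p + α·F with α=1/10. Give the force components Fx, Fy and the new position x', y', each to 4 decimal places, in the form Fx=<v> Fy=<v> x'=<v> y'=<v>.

Fx=-1.3214 Fy=18.8051 x'=-11.1321 y'=-1.1195

F_att = 5/4·(g−p) = 5/4·(-1,15) = (-1.2500,18.7500)
o1: d²=45 ≤ ρ²=55; F_rep = 2·(-6,-3)/45² = (-0.0059,-0.0030)
o2: d²=8 ≤ ρ²=55; F_rep = 2·(-2,2)/8² = (-0.0625,0.0625)
o3: d²=52 ≤ ρ²=55; F_rep = 2·(-4,-6)/52² = (-0.0030,-0.0044)
F = F_att + ΣF_rep = (-1.3214,18.8051)
p' = p + 1/10·F = (-11.1321,-1.1195)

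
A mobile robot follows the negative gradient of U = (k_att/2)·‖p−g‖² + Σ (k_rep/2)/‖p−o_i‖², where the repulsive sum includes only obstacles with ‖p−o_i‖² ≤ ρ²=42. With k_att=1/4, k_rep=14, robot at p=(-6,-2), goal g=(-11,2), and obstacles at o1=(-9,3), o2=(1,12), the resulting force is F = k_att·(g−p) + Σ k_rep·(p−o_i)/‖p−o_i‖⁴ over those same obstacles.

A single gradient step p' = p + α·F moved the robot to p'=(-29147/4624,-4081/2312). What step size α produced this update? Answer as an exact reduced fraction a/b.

F_att = 1/4·(g−p) = 1/4·(-5,4) = (-1.2500,1.0000)
o1: d²=34 ≤ ρ²=42; F_rep = 14·(3,-5)/34² = (0.0363,-0.0606)
o2: d²=245 > ρ²=42 → inactive
F = F_att + ΣF_rep = (-1.2137,0.9394)
Δp = p'−p = (-0.3034,0.2349); α = Δx/Fx = (-1403/4624) / (-1403/1156) = 1/4
check: Δy/Fy = (543/2312) / (543/578) = 1/4 ✓

α = 1/4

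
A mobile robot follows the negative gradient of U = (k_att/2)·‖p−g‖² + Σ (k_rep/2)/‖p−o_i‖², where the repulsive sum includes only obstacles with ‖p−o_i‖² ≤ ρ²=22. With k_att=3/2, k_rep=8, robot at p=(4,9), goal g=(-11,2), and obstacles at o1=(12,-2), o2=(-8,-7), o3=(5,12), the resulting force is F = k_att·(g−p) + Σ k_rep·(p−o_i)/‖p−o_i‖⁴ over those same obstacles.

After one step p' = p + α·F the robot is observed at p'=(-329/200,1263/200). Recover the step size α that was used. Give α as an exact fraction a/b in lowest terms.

F_att = 3/2·(g−p) = 3/2·(-15,-7) = (-22.5000,-10.5000)
o1: d²=185 > ρ²=22 → inactive
o2: d²=400 > ρ²=22 → inactive
o3: d²=10 ≤ ρ²=22; F_rep = 8·(-1,-3)/10² = (-0.0800,-0.2400)
F = F_att + ΣF_rep = (-22.5800,-10.7400)
Δp = p'−p = (-5.6450,-2.6850); α = Δx/Fx = (-1129/200) / (-1129/50) = 1/4
check: Δy/Fy = (-537/200) / (-537/50) = 1/4 ✓

α = 1/4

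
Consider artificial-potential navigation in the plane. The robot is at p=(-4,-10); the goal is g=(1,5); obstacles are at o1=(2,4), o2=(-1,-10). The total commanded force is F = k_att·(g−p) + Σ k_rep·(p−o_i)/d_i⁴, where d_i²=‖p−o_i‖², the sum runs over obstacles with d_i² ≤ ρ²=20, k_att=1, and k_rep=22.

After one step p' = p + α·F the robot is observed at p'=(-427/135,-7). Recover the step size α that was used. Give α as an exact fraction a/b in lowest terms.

α = 1/5

F_att = 1·(g−p) = 1·(5,15) = (5.0000,15.0000)
o1: d²=232 > ρ²=20 → inactive
o2: d²=9 ≤ ρ²=20; F_rep = 22·(-3,0)/9² = (-0.8148,0.0000)
F = F_att + ΣF_rep = (4.1852,15.0000)
Δp = p'−p = (0.8370,3.0000); α = Δx/Fx = (113/135) / (113/27) = 1/5
check: Δy/Fy = (3) / (15) = 1/5 ✓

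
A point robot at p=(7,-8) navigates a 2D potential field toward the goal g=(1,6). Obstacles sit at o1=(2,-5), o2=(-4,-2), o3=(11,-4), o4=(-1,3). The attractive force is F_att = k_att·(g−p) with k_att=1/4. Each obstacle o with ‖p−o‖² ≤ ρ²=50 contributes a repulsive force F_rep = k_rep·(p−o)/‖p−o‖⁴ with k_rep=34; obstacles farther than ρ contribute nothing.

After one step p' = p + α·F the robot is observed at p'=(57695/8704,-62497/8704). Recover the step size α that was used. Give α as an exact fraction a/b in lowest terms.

F_att = 1/4·(g−p) = 1/4·(-6,14) = (-1.5000,3.5000)
o1: d²=34 ≤ ρ²=50; F_rep = 34·(5,-3)/34² = (0.1471,-0.0882)
o2: d²=157 > ρ²=50 → inactive
o3: d²=32 ≤ ρ²=50; F_rep = 34·(-4,-4)/32² = (-0.1328,-0.1328)
o4: d²=185 > ρ²=50 → inactive
F = F_att + ΣF_rep = (-1.4858,3.2790)
Δp = p'−p = (-0.3714,0.8197); α = Δx/Fx = (-3233/8704) / (-3233/2176) = 1/4
check: Δy/Fy = (7135/8704) / (7135/2176) = 1/4 ✓

α = 1/4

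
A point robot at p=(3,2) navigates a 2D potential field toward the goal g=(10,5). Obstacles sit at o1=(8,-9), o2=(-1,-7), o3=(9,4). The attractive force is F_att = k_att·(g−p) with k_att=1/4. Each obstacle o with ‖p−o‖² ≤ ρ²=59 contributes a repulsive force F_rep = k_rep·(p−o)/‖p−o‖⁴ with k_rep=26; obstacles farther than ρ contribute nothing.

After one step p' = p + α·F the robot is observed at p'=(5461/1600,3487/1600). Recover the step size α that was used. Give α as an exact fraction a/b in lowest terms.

α = 1/4

F_att = 1/4·(g−p) = 1/4·(7,3) = (1.7500,0.7500)
o1: d²=146 > ρ²=59 → inactive
o2: d²=97 > ρ²=59 → inactive
o3: d²=40 ≤ ρ²=59; F_rep = 26·(-6,-2)/40² = (-0.0975,-0.0325)
F = F_att + ΣF_rep = (1.6525,0.7175)
Δp = p'−p = (0.4131,0.1794); α = Δx/Fx = (661/1600) / (661/400) = 1/4
check: Δy/Fy = (287/1600) / (287/400) = 1/4 ✓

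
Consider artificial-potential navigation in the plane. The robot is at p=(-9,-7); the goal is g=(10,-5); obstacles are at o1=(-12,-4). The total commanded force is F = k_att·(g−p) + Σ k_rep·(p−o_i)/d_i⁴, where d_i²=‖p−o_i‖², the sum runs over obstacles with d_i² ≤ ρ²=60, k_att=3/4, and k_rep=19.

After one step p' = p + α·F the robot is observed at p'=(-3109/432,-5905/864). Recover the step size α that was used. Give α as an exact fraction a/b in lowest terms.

α = 1/8

F_att = 3/4·(g−p) = 3/4·(19,2) = (14.2500,1.5000)
o1: d²=18 ≤ ρ²=60; F_rep = 19·(3,-3)/18² = (0.1759,-0.1759)
F = F_att + ΣF_rep = (14.4259,1.3241)
Δp = p'−p = (1.8032,0.1655); α = Δx/Fx = (779/432) / (779/54) = 1/8
check: Δy/Fy = (143/864) / (143/108) = 1/8 ✓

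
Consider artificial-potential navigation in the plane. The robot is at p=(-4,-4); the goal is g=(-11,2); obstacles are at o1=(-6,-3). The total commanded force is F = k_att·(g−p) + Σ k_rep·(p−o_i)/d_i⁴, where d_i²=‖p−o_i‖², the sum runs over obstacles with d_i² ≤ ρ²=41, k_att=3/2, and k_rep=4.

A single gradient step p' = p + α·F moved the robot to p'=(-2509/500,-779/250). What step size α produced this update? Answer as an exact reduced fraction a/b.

α = 1/10

F_att = 3/2·(g−p) = 3/2·(-7,6) = (-10.5000,9.0000)
o1: d²=5 ≤ ρ²=41; F_rep = 4·(2,-1)/5² = (0.3200,-0.1600)
F = F_att + ΣF_rep = (-10.1800,8.8400)
Δp = p'−p = (-1.0180,0.8840); α = Δx/Fx = (-509/500) / (-509/50) = 1/10
check: Δy/Fy = (221/250) / (221/25) = 1/10 ✓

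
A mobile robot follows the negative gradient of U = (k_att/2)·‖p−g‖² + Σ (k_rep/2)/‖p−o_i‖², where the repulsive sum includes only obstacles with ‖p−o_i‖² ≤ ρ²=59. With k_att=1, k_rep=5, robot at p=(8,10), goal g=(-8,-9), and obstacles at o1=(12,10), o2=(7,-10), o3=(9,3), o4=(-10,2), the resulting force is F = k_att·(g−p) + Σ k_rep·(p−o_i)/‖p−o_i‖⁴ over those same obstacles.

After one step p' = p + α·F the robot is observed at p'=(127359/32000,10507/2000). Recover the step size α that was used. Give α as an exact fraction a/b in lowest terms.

α = 1/4

F_att = 1·(g−p) = 1·(-16,-19) = (-16.0000,-19.0000)
o1: d²=16 ≤ ρ²=59; F_rep = 5·(-4,0)/16² = (-0.0781,0.0000)
o2: d²=401 > ρ²=59 → inactive
o3: d²=50 ≤ ρ²=59; F_rep = 5·(-1,7)/50² = (-0.0020,0.0140)
o4: d²=388 > ρ²=59 → inactive
F = F_att + ΣF_rep = (-16.0801,-18.9860)
Δp = p'−p = (-4.0200,-4.7465); α = Δx/Fx = (-128641/32000) / (-128641/8000) = 1/4
check: Δy/Fy = (-9493/2000) / (-9493/500) = 1/4 ✓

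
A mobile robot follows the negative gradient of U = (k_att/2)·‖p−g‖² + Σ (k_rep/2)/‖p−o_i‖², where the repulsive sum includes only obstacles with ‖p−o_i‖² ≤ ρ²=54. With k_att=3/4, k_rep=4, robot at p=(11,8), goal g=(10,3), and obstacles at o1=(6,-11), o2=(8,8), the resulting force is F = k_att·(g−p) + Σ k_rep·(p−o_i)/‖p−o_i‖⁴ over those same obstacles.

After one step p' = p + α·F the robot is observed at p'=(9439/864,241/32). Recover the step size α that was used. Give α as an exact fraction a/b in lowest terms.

F_att = 3/4·(g−p) = 3/4·(-1,-5) = (-0.7500,-3.7500)
o1: d²=386 > ρ²=54 → inactive
o2: d²=9 ≤ ρ²=54; F_rep = 4·(3,0)/9² = (0.1481,0.0000)
F = F_att + ΣF_rep = (-0.6019,-3.7500)
Δp = p'−p = (-0.0752,-0.4688); α = Δx/Fx = (-65/864) / (-65/108) = 1/8
check: Δy/Fy = (-15/32) / (-15/4) = 1/8 ✓

α = 1/8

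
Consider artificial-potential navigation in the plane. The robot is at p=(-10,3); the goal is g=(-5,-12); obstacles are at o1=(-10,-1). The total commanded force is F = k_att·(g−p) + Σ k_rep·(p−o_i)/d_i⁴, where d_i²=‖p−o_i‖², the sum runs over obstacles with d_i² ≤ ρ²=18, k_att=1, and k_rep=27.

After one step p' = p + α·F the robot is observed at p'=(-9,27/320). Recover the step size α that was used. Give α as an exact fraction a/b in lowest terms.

α = 1/5

F_att = 1·(g−p) = 1·(5,-15) = (5.0000,-15.0000)
o1: d²=16 ≤ ρ²=18; F_rep = 27·(0,4)/16² = (0.0000,0.4219)
F = F_att + ΣF_rep = (5.0000,-14.5781)
Δp = p'−p = (1.0000,-2.9156); α = Δx/Fx = (1) / (5) = 1/5
check: Δy/Fy = (-933/320) / (-933/64) = 1/5 ✓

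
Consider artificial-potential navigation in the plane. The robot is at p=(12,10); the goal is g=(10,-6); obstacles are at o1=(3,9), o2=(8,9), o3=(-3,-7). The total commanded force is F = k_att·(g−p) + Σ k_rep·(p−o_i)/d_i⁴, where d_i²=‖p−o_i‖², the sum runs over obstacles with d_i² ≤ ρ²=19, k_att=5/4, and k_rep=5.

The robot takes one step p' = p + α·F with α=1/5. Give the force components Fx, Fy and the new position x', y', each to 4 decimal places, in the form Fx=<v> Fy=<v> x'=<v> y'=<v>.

Fx=-2.4308 Fy=-19.9827 x'=11.5138 y'=6.0035

F_att = 5/4·(g−p) = 5/4·(-2,-16) = (-2.5000,-20.0000)
o1: d²=82 > ρ²=19 → inactive
o2: d²=17 ≤ ρ²=19; F_rep = 5·(4,1)/17² = (0.0692,0.0173)
o3: d²=514 > ρ²=19 → inactive
F = F_att + ΣF_rep = (-2.4308,-19.9827)
p' = p + 1/5·F = (11.5138,6.0035)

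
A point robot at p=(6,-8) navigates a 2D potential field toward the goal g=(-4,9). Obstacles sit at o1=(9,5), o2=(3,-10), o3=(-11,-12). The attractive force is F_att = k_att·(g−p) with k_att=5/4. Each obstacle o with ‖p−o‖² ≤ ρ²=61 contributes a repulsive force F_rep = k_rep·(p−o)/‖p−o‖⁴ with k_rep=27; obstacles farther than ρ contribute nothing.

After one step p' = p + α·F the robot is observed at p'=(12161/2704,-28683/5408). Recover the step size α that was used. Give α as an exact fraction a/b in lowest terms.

α = 1/8

F_att = 5/4·(g−p) = 5/4·(-10,17) = (-12.5000,21.2500)
o1: d²=178 > ρ²=61 → inactive
o2: d²=13 ≤ ρ²=61; F_rep = 27·(3,2)/13² = (0.4793,0.3195)
o3: d²=305 > ρ²=61 → inactive
F = F_att + ΣF_rep = (-12.0207,21.5695)
Δp = p'−p = (-1.5026,2.6962); α = Δx/Fx = (-4063/2704) / (-4063/338) = 1/8
check: Δy/Fy = (14581/5408) / (14581/676) = 1/8 ✓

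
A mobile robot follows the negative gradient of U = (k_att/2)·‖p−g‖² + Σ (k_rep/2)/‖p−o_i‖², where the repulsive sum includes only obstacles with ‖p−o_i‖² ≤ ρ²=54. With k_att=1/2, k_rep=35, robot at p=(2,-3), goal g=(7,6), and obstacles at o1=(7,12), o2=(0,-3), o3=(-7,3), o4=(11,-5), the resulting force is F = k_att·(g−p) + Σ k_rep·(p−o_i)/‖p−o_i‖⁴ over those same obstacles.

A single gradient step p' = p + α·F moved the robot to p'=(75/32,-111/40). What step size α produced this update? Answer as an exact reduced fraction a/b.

F_att = 1/2·(g−p) = 1/2·(5,9) = (2.5000,4.5000)
o1: d²=250 > ρ²=54 → inactive
o2: d²=4 ≤ ρ²=54; F_rep = 35·(2,0)/4² = (4.3750,0.0000)
o3: d²=117 > ρ²=54 → inactive
o4: d²=85 > ρ²=54 → inactive
F = F_att + ΣF_rep = (6.8750,4.5000)
Δp = p'−p = (0.3438,0.2250); α = Δx/Fx = (11/32) / (55/8) = 1/20
check: Δy/Fy = (9/40) / (9/2) = 1/20 ✓

α = 1/20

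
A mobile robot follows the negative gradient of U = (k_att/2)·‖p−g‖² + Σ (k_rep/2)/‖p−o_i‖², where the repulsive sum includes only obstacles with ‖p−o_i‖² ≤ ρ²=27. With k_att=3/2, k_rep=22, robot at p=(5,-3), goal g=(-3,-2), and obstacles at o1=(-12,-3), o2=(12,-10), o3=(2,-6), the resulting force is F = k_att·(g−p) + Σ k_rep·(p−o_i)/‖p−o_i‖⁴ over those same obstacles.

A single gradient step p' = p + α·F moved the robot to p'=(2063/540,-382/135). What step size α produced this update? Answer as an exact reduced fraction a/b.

F_att = 3/2·(g−p) = 3/2·(-8,1) = (-12.0000,1.5000)
o1: d²=289 > ρ²=27 → inactive
o2: d²=98 > ρ²=27 → inactive
o3: d²=18 ≤ ρ²=27; F_rep = 22·(3,3)/18² = (0.2037,0.2037)
F = F_att + ΣF_rep = (-11.7963,1.7037)
Δp = p'−p = (-1.1796,0.1704); α = Δx/Fx = (-637/540) / (-637/54) = 1/10
check: Δy/Fy = (23/135) / (46/27) = 1/10 ✓

α = 1/10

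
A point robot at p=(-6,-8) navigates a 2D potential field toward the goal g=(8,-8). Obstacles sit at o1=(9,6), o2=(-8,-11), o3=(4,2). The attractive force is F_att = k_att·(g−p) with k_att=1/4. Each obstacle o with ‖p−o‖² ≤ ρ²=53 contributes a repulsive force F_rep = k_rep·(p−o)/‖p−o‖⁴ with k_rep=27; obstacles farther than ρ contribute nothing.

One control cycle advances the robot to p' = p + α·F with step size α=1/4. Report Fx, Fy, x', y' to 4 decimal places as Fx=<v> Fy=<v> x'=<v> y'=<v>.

F_att = 1/4·(g−p) = 1/4·(14,0) = (3.5000,0.0000)
o1: d²=421 > ρ²=53 → inactive
o2: d²=13 ≤ ρ²=53; F_rep = 27·(2,3)/13² = (0.3195,0.4793)
o3: d²=200 > ρ²=53 → inactive
F = F_att + ΣF_rep = (3.8195,0.4793)
p' = p + 1/4·F = (-5.0451,-7.8802)

Fx=3.8195 Fy=0.4793 x'=-5.0451 y'=-7.8802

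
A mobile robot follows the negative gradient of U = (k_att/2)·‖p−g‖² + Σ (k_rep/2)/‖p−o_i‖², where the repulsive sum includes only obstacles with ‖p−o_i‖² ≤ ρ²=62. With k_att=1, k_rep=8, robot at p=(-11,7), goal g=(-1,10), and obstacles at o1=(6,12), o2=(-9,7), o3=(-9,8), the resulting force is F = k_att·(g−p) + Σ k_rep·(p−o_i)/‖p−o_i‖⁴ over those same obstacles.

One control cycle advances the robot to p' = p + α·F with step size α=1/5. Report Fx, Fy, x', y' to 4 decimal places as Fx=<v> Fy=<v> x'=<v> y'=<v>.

F_att = 1·(g−p) = 1·(10,3) = (10.0000,3.0000)
o1: d²=314 > ρ²=62 → inactive
o2: d²=4 ≤ ρ²=62; F_rep = 8·(-2,0)/4² = (-1.0000,0.0000)
o3: d²=5 ≤ ρ²=62; F_rep = 8·(-2,-1)/5² = (-0.6400,-0.3200)
F = F_att + ΣF_rep = (8.3600,2.6800)
p' = p + 1/5·F = (-9.3280,7.5360)

Fx=8.3600 Fy=2.6800 x'=-9.3280 y'=7.5360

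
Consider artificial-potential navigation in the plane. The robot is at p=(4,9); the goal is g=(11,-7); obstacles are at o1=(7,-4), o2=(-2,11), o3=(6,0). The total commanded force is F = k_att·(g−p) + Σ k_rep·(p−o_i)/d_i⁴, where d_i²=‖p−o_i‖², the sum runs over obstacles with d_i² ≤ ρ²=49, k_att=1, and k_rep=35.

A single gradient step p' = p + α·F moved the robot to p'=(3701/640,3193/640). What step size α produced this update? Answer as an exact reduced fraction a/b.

α = 1/4

F_att = 1·(g−p) = 1·(7,-16) = (7.0000,-16.0000)
o1: d²=178 > ρ²=49 → inactive
o2: d²=40 ≤ ρ²=49; F_rep = 35·(6,-2)/40² = (0.1313,-0.0437)
o3: d²=85 > ρ²=49 → inactive
F = F_att + ΣF_rep = (7.1312,-16.0437)
Δp = p'−p = (1.7828,-4.0109); α = Δx/Fx = (1141/640) / (1141/160) = 1/4
check: Δy/Fy = (-2567/640) / (-2567/160) = 1/4 ✓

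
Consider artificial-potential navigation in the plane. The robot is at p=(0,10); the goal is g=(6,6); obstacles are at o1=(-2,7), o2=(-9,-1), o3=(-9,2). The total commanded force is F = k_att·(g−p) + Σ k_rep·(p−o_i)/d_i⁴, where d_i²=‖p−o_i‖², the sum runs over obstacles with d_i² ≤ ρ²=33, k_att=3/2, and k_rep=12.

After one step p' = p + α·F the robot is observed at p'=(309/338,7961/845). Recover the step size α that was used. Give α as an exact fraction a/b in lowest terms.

α = 1/10

F_att = 3/2·(g−p) = 3/2·(6,-4) = (9.0000,-6.0000)
o1: d²=13 ≤ ρ²=33; F_rep = 12·(2,3)/13² = (0.1420,0.2130)
o2: d²=202 > ρ²=33 → inactive
o3: d²=145 > ρ²=33 → inactive
F = F_att + ΣF_rep = (9.1420,-5.7870)
Δp = p'−p = (0.9142,-0.5787); α = Δx/Fx = (309/338) / (1545/169) = 1/10
check: Δy/Fy = (-489/845) / (-978/169) = 1/10 ✓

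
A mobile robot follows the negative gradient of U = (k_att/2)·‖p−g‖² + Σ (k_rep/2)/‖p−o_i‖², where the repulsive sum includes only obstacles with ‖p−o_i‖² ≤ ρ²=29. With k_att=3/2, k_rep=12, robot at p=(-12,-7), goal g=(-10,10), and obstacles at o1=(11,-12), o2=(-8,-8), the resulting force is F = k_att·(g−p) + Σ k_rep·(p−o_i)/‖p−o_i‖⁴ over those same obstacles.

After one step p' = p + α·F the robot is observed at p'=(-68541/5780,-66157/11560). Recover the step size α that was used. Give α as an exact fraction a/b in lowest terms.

F_att = 3/2·(g−p) = 3/2·(2,17) = (3.0000,25.5000)
o1: d²=554 > ρ²=29 → inactive
o2: d²=17 ≤ ρ²=29; F_rep = 12·(-4,1)/17² = (-0.1661,0.0415)
F = F_att + ΣF_rep = (2.8339,25.5415)
Δp = p'−p = (0.1417,1.2771); α = Δx/Fx = (819/5780) / (819/289) = 1/20
check: Δy/Fy = (14763/11560) / (14763/578) = 1/20 ✓

α = 1/20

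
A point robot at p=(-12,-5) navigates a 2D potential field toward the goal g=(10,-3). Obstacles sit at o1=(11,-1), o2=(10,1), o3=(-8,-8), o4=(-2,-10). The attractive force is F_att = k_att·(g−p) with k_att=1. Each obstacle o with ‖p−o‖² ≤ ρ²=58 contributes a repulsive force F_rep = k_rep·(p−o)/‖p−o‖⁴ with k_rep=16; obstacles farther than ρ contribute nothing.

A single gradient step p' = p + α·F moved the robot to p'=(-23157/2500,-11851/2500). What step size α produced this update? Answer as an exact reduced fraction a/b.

F_att = 1·(g−p) = 1·(22,2) = (22.0000,2.0000)
o1: d²=545 > ρ²=58 → inactive
o2: d²=520 > ρ²=58 → inactive
o3: d²=25 ≤ ρ²=58; F_rep = 16·(-4,3)/25² = (-0.1024,0.0768)
o4: d²=125 > ρ²=58 → inactive
F = F_att + ΣF_rep = (21.8976,2.0768)
Δp = p'−p = (2.7372,0.2596); α = Δx/Fx = (6843/2500) / (13686/625) = 1/8
check: Δy/Fy = (649/2500) / (1298/625) = 1/8 ✓

α = 1/8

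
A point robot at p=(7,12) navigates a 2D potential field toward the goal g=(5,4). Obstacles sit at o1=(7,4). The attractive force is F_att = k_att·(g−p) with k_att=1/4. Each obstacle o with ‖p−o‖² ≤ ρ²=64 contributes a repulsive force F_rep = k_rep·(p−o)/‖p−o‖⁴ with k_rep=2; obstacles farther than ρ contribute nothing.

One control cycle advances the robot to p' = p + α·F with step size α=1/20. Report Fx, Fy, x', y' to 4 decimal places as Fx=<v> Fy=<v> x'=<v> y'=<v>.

Fx=-0.5000 Fy=-1.9961 x'=6.9750 y'=11.9002

F_att = 1/4·(g−p) = 1/4·(-2,-8) = (-0.5000,-2.0000)
o1: d²=64 ≤ ρ²=64; F_rep = 2·(0,8)/64² = (0.0000,0.0039)
F = F_att + ΣF_rep = (-0.5000,-1.9961)
p' = p + 1/20·F = (6.9750,11.9002)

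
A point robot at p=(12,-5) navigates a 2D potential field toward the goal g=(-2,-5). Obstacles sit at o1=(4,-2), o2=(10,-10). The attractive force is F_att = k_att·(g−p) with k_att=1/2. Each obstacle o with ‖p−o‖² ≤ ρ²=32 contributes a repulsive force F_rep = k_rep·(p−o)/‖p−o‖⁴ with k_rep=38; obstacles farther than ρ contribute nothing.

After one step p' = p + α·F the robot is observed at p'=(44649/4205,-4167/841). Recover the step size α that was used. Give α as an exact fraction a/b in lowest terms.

α = 1/5

F_att = 1/2·(g−p) = 1/2·(-14,0) = (-7.0000,0.0000)
o1: d²=73 > ρ²=32 → inactive
o2: d²=29 ≤ ρ²=32; F_rep = 38·(2,5)/29² = (0.0904,0.2259)
F = F_att + ΣF_rep = (-6.9096,0.2259)
Δp = p'−p = (-1.3819,0.0452); α = Δx/Fx = (-5811/4205) / (-5811/841) = 1/5
check: Δy/Fy = (38/841) / (190/841) = 1/5 ✓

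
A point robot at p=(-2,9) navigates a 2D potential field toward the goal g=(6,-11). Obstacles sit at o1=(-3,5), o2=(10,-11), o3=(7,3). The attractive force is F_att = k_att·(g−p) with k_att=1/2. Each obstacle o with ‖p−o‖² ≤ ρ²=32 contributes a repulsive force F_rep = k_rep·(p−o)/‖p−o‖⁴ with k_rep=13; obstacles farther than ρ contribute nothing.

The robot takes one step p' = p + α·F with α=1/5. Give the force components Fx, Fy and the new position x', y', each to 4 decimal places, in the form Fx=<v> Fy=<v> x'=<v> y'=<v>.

F_att = 1/2·(g−p) = 1/2·(8,-20) = (4.0000,-10.0000)
o1: d²=17 ≤ ρ²=32; F_rep = 13·(1,4)/17² = (0.0450,0.1799)
o2: d²=544 > ρ²=32 → inactive
o3: d²=117 > ρ²=32 → inactive
F = F_att + ΣF_rep = (4.0450,-9.8201)
p' = p + 1/5·F = (-1.1910,7.0360)

Fx=4.0450 Fy=-9.8201 x'=-1.1910 y'=7.0360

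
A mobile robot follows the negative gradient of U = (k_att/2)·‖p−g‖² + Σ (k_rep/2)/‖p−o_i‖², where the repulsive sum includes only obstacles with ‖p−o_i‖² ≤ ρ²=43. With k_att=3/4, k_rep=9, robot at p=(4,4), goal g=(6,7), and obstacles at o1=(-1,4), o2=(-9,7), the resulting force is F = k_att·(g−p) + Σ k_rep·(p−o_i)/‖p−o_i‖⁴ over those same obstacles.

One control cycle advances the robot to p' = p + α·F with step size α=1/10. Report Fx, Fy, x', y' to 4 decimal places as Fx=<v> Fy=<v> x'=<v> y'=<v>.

F_att = 3/4·(g−p) = 3/4·(2,3) = (1.5000,2.2500)
o1: d²=25 ≤ ρ²=43; F_rep = 9·(5,0)/25² = (0.0720,0.0000)
o2: d²=178 > ρ²=43 → inactive
F = F_att + ΣF_rep = (1.5720,2.2500)
p' = p + 1/10·F = (4.1572,4.2250)

Fx=1.5720 Fy=2.2500 x'=4.1572 y'=4.2250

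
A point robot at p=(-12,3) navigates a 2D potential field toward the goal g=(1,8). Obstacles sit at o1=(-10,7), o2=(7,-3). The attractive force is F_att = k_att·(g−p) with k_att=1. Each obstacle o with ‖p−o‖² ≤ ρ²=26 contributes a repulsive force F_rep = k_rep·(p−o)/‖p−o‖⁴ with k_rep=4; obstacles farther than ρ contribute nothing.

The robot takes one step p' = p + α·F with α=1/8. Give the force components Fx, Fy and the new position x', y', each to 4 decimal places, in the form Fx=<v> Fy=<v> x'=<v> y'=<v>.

F_att = 1·(g−p) = 1·(13,5) = (13.0000,5.0000)
o1: d²=20 ≤ ρ²=26; F_rep = 4·(-2,-4)/20² = (-0.0200,-0.0400)
o2: d²=397 > ρ²=26 → inactive
F = F_att + ΣF_rep = (12.9800,4.9600)
p' = p + 1/8·F = (-10.3775,3.6200)

Fx=12.9800 Fy=4.9600 x'=-10.3775 y'=3.6200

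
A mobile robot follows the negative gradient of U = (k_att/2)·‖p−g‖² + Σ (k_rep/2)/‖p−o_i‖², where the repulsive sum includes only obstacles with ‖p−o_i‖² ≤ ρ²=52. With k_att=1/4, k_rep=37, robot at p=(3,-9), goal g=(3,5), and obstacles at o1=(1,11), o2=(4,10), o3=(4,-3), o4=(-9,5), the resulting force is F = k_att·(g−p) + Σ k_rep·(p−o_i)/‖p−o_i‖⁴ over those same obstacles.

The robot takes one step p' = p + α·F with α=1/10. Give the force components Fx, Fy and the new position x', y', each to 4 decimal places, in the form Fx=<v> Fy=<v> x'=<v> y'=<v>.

F_att = 1/4·(g−p) = 1/4·(0,14) = (0.0000,3.5000)
o1: d²=404 > ρ²=52 → inactive
o2: d²=362 > ρ²=52 → inactive
o3: d²=37 ≤ ρ²=52; F_rep = 37·(-1,-6)/37² = (-0.0270,-0.1622)
o4: d²=340 > ρ²=52 → inactive
F = F_att + ΣF_rep = (-0.0270,3.3378)
p' = p + 1/10·F = (2.9973,-8.6662)

Fx=-0.0270 Fy=3.3378 x'=2.9973 y'=-8.6662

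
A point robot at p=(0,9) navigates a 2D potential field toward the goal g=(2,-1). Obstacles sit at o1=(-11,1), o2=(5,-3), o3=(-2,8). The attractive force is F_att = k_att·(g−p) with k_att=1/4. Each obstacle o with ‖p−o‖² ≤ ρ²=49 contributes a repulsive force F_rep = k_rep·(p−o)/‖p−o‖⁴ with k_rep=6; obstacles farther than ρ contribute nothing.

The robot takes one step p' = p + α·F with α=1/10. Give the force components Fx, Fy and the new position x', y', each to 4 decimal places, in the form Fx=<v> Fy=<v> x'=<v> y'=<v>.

F_att = 1/4·(g−p) = 1/4·(2,-10) = (0.5000,-2.5000)
o1: d²=185 > ρ²=49 → inactive
o2: d²=169 > ρ²=49 → inactive
o3: d²=5 ≤ ρ²=49; F_rep = 6·(2,1)/5² = (0.4800,0.2400)
F = F_att + ΣF_rep = (0.9800,-2.2600)
p' = p + 1/10·F = (0.0980,8.7740)

Fx=0.9800 Fy=-2.2600 x'=0.0980 y'=8.7740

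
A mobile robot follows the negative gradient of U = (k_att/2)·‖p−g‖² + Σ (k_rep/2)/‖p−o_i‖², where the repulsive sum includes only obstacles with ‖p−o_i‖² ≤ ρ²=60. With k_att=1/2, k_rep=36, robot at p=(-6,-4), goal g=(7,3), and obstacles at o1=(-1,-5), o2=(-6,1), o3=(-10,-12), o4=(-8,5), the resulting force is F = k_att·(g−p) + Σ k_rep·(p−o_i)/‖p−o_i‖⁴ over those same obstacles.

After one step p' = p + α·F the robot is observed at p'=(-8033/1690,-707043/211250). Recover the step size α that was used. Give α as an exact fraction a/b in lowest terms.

α = 1/5

F_att = 1/2·(g−p) = 1/2·(13,7) = (6.5000,3.5000)
o1: d²=26 ≤ ρ²=60; F_rep = 36·(-5,1)/26² = (-0.2663,0.0533)
o2: d²=25 ≤ ρ²=60; F_rep = 36·(0,-5)/25² = (0.0000,-0.2880)
o3: d²=80 > ρ²=60 → inactive
o4: d²=85 > ρ²=60 → inactive
F = F_att + ΣF_rep = (6.2337,3.2653)
Δp = p'−p = (1.2467,0.6531); α = Δx/Fx = (2107/1690) / (2107/338) = 1/5
check: Δy/Fy = (137957/211250) / (137957/42250) = 1/5 ✓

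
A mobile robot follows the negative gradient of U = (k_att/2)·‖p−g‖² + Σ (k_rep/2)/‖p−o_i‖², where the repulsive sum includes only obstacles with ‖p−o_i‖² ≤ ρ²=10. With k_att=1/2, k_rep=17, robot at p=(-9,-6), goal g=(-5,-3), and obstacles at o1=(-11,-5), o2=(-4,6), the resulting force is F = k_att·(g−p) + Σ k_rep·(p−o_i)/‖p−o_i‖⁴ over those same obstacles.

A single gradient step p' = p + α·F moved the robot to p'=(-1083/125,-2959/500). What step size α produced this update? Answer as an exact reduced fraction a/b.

F_att = 1/2·(g−p) = 1/2·(4,3) = (2.0000,1.5000)
o1: d²=5 ≤ ρ²=10; F_rep = 17·(2,-1)/5² = (1.3600,-0.6800)
o2: d²=169 > ρ²=10 → inactive
F = F_att + ΣF_rep = (3.3600,0.8200)
Δp = p'−p = (0.3360,0.0820); α = Δx/Fx = (42/125) / (84/25) = 1/10
check: Δy/Fy = (41/500) / (41/50) = 1/10 ✓

α = 1/10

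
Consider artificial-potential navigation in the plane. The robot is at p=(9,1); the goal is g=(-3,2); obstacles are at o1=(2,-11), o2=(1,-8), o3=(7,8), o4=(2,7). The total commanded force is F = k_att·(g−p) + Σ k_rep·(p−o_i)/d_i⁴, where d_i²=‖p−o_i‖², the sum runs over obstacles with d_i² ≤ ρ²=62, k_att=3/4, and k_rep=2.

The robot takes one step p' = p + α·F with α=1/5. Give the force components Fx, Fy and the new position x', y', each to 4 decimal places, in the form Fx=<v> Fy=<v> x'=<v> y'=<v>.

Fx=-8.9986 Fy=0.7450 x'=7.2003 y'=1.1490

F_att = 3/4·(g−p) = 3/4·(-12,1) = (-9.0000,0.7500)
o1: d²=193 > ρ²=62 → inactive
o2: d²=145 > ρ²=62 → inactive
o3: d²=53 ≤ ρ²=62; F_rep = 2·(2,-7)/53² = (0.0014,-0.0050)
o4: d²=85 > ρ²=62 → inactive
F = F_att + ΣF_rep = (-8.9986,0.7450)
p' = p + 1/5·F = (7.2003,1.1490)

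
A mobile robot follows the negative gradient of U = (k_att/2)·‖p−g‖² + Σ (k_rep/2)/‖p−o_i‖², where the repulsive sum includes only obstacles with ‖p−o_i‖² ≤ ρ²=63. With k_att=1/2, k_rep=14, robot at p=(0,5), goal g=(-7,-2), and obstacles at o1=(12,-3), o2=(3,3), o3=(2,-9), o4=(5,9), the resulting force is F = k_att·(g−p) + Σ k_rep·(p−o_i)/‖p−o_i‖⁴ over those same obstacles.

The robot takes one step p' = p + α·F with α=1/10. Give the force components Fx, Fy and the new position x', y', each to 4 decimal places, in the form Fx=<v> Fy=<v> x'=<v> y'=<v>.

F_att = 1/2·(g−p) = 1/2·(-7,-7) = (-3.5000,-3.5000)
o1: d²=208 > ρ²=63 → inactive
o2: d²=13 ≤ ρ²=63; F_rep = 14·(-3,2)/13² = (-0.2485,0.1657)
o3: d²=200 > ρ²=63 → inactive
o4: d²=41 ≤ ρ²=63; F_rep = 14·(-5,-4)/41² = (-0.0416,-0.0333)
F = F_att + ΣF_rep = (-3.7902,-3.3676)
p' = p + 1/10·F = (-0.3790,4.6632)

Fx=-3.7902 Fy=-3.3676 x'=-0.3790 y'=4.6632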